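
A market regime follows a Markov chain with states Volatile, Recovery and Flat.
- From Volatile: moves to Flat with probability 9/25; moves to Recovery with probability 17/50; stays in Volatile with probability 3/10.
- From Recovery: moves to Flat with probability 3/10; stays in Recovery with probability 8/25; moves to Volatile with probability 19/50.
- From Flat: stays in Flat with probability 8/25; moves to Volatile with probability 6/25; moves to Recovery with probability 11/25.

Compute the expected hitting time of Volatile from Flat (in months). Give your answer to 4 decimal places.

3.3898

Let t(s) be the expected number of months to first reach Volatile from state s, with t(Volatile) = 0. Conditioning on the first month:
t(Recovery) = 1 + 0.32·t(Recovery) + 0.3·t(Flat)
t(Flat) = 1 + 0.44·t(Recovery) + 0.32·t(Flat)
Solving: t(Recovery) = 2.9661, t(Flat) = 3.3898.
Expected months from Flat to Volatile: 3.3898.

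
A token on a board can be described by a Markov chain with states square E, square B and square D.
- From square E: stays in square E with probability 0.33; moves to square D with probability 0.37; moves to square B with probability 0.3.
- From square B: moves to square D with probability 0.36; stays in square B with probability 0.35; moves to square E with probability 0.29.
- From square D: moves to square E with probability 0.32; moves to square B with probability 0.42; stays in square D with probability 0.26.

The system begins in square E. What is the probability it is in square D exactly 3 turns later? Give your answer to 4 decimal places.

Propagate the distribution vector 3 turns from square E.
After 0 turns: (1.0000, 0.0000, 0.0000)
After 1 turn: (0.3300, 0.3000, 0.3700)
After 2 turns: (0.3143, 0.3594, 0.3263)
After 3 turns: (0.3124, 0.3571, 0.3305)
P(in square D after 3 turns) = 0.3305

0.3305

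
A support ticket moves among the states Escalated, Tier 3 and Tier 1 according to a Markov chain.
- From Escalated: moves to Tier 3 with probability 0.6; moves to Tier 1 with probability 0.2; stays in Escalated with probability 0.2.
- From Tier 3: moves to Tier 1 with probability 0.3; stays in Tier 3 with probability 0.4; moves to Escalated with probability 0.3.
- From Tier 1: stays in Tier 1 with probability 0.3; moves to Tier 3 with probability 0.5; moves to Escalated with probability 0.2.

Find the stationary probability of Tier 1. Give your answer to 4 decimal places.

0.2752

Let the stationary distribution be π with π = πP and π_1 + π_2 + π_3 = 1.
π_1 = 0.2·π_1 + 0.3·π_2 + 0.2·π_3
π_2 = 0.6·π_1 + 0.4·π_2 + 0.5·π_3
Solving with the normalization constraint gives π = (0.2477, 0.4771, 0.2752).
So the stationary probability of Tier 1 is 0.2752.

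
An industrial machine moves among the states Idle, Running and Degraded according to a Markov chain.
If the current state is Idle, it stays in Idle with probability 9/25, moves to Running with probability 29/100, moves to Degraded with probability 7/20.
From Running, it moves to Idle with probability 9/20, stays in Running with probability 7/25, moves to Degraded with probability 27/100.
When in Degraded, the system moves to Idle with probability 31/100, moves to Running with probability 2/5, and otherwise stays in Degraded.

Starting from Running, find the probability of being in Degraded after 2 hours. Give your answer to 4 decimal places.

Sum over the intermediate state after 1 hour:
P = P(Running→Idle)·P(Idle→Degraded) + P(Running→Running)·P(Running→Degraded) + P(Running→Degraded)·P(Degraded→Degraded)
  = 0.45×0.35 + 0.28×0.27 + 0.27×0.29
  = 0.1575 + 0.0756 + 0.0783 = 0.3114

0.3114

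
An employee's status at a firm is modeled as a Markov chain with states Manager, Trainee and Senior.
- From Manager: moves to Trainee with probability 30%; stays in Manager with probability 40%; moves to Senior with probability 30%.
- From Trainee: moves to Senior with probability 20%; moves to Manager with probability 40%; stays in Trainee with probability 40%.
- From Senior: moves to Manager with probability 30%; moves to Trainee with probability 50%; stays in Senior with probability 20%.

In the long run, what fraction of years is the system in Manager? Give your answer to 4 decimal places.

Let the stationary distribution be π with π = πP and π_1 + π_2 + π_3 = 1.
π_1 = 0.4·π_1 + 0.4·π_2 + 0.3·π_3
π_2 = 0.3·π_1 + 0.4·π_2 + 0.5·π_3
Solving with the normalization constraint gives π = (0.3762, 0.3861, 0.2376).
So the stationary probability of Manager is 0.3762.

0.3762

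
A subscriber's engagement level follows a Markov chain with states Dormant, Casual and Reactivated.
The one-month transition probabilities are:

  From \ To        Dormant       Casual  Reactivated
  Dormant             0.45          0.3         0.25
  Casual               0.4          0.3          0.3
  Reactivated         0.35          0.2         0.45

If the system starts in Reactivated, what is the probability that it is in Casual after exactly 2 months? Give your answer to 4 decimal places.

0.2550

Sum over the intermediate state after 1 month:
P = P(Reactivated→Dormant)·P(Dormant→Casual) + P(Reactivated→Casual)·P(Casual→Casual) + P(Reactivated→Reactivated)·P(Reactivated→Casual)
  = 0.35×0.3 + 0.2×0.3 + 0.45×0.2
  = 0.1050 + 0.0600 + 0.0900 = 0.2550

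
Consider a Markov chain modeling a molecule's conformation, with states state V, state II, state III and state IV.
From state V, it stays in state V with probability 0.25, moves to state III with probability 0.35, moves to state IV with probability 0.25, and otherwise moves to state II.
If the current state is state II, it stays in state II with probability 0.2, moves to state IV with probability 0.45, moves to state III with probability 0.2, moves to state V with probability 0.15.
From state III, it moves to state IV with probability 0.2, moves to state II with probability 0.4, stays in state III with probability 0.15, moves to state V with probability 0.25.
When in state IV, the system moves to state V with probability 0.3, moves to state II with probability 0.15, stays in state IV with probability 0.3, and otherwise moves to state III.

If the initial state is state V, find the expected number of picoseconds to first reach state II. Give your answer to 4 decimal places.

Let t(s) be the expected number of picoseconds to first reach state II from state s, with t(state II) = 0. Conditioning on the first picosecond:
t(state V) = 1 + 0.25·t(state V) + 0.35·t(state III) + 0.25·t(state IV)
t(state III) = 1 + 0.25·t(state V) + 0.15·t(state III) + 0.2·t(state IV)
t(state IV) = 1 + 0.3·t(state V) + 0.25·t(state III) + 0.3·t(state IV)
Solving: t(state V) = 4.5928, t(state III) = 3.6318, t(state IV) = 4.6940.
Expected picoseconds from state V to state II: 4.5928.

4.5928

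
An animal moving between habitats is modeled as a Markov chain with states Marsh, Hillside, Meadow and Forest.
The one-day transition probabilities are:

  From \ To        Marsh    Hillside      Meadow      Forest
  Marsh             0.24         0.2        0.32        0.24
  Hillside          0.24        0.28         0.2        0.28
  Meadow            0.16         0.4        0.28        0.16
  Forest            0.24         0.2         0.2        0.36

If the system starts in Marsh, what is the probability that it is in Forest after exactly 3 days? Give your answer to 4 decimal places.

0.2610

Propagate the distribution vector 3 days from Marsh.
After 0 days: (1.0000, 0.0000, 0.0000, 0.0000)
After 1 day: (0.2400, 0.2000, 0.3200, 0.2400)
After 2 days: (0.2144, 0.2800, 0.2544, 0.2512)
After 3 days: (0.2196, 0.2733, 0.2461, 0.2610)
P(in Forest after 3 days) = 0.2610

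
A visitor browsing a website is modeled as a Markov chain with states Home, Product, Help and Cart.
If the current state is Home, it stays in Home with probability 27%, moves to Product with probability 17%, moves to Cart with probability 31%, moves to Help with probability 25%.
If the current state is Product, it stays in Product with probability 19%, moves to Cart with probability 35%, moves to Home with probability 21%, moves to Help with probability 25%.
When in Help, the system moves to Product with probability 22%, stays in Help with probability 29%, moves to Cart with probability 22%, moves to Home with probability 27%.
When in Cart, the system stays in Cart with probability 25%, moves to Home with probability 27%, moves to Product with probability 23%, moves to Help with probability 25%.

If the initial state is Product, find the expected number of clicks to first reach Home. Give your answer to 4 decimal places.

4.1174

Let t(s) be the expected number of clicks to first reach Home from state s, with t(Home) = 0. Conditioning on the first click:
t(Product) = 1 + 0.19·t(Product) + 0.25·t(Help) + 0.35·t(Cart)
t(Help) = 1 + 0.22·t(Product) + 0.29·t(Help) + 0.22·t(Cart)
t(Cart) = 1 + 0.23·t(Product) + 0.25·t(Help) + 0.25·t(Cart)
Solving: t(Product) = 4.1174, t(Help) = 3.8905, t(Cart) = 3.8929.
Expected clicks from Product to Home: 4.1174.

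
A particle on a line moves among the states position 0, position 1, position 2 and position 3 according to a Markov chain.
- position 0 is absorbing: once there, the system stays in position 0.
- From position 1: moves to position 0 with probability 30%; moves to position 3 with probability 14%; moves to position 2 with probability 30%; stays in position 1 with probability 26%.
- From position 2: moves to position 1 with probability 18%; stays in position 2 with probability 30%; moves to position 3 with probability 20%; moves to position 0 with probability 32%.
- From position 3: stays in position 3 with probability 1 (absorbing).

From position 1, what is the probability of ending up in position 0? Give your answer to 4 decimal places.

0.6595

Let h(s) be the probability of absorption at position 0 starting from transient state s. Then h(position 0) = 1 and h(position 3) = 0. By first-step analysis:
h(position 1) = 0.3·1 + 0.26·h(position 1) + 0.3·h(position 2) + 0.14·0
h(position 2) = 0.32·1 + 0.18·h(position 1) + 0.3·h(position 2) + 0.2·0
Solving: h(position 1) = 0.6595, h(position 2) = 0.6267.
Starting from position 1, the probability is 0.6595.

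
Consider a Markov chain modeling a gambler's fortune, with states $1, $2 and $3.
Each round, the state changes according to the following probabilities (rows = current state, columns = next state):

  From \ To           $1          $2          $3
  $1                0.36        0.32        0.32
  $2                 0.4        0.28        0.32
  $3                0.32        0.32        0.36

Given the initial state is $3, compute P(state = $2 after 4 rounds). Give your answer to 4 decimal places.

Propagate the distribution vector 4 rounds from $3.
After 0 rounds: (0.0000, 0.0000, 1.0000)
After 1 round: (0.3200, 0.3200, 0.3600)
After 2 rounds: (0.3584, 0.3072, 0.3344)
After 3 rounds: (0.3589, 0.3077, 0.3334)
After 4 rounds: (0.3590, 0.3077, 0.3333)
P(in $2 after 4 rounds) = 0.3077

0.3077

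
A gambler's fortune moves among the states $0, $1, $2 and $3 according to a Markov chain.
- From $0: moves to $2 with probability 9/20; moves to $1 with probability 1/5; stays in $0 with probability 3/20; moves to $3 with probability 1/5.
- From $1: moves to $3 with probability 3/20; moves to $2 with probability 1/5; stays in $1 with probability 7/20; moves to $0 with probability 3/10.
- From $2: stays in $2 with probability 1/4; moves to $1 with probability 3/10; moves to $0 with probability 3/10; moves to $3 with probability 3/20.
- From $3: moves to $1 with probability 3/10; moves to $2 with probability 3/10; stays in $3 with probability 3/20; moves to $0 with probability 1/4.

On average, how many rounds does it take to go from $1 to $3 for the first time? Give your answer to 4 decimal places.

Let t(s) be the expected number of rounds to first reach $3 from state s, with t($3) = 0. Conditioning on the first round:
t($0) = 1 + 0.15·t($0) + 0.2·t($1) + 0.45·t($2)
t($1) = 1 + 0.3·t($0) + 0.35·t($1) + 0.2·t($2)
t($2) = 1 + 0.3·t($0) + 0.3·t($1) + 0.25·t($2)
Solving: t($0) = 5.8667, t($1) = 6.1333, t($2) = 6.1333.
Expected rounds from $1 to $3: 6.1333.

6.1333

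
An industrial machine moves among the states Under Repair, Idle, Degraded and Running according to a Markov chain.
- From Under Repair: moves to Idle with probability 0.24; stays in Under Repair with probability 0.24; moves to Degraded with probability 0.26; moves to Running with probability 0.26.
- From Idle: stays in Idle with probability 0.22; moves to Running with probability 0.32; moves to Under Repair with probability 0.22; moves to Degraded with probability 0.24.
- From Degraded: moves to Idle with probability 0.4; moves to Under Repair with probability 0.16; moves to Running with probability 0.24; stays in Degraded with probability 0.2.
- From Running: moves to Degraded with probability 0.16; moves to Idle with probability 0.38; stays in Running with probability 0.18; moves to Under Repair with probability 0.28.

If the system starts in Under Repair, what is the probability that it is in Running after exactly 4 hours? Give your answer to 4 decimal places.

0.2535

Propagate the distribution vector 4 hours from Under Repair.
After 0 hours: (1.0000, 0.0000, 0.0000, 0.0000)
After 1 hour: (0.2400, 0.2400, 0.2600, 0.2600)
After 2 hours: (0.2248, 0.3132, 0.2136, 0.2484)
After 3 hours: (0.2266, 0.3027, 0.2161, 0.2546)
After 4 hours: (0.2268, 0.3042, 0.2155, 0.2535)
P(in Running after 4 hours) = 0.2535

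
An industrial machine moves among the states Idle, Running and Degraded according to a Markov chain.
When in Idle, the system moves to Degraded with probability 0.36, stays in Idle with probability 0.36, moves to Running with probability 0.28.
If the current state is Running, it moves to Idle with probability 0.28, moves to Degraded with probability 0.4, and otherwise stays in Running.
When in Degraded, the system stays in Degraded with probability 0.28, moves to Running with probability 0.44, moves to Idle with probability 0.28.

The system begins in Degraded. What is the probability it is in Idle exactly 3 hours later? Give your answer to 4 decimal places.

0.3042

Propagate the distribution vector 3 hours from Degraded.
After 0 hours: (0.0000, 0.0000, 1.0000)
After 1 hour: (0.2800, 0.4400, 0.2800)
After 2 hours: (0.3024, 0.3424, 0.3552)
After 3 hours: (0.3042, 0.3505, 0.3453)
P(in Idle after 3 hours) = 0.3042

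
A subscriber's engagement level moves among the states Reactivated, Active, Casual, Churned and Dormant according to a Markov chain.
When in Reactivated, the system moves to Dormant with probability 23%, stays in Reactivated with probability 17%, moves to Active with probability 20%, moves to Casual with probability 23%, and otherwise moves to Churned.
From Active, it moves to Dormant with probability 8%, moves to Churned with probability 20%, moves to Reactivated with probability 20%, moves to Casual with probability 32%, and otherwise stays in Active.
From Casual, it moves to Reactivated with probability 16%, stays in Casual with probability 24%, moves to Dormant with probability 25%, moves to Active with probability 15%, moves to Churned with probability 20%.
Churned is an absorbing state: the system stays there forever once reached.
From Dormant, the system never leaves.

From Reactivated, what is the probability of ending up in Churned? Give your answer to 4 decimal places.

0.4695

Let h(s) be the probability of absorption at Churned starting from transient state s. Then h(Churned) = 1 and h(Dormant) = 0. By first-step analysis:
h(Reactivated) = 0.17·h(Reactivated) + 0.2·h(Active) + 0.23·h(Casual) + 0.17·1 + 0.23·0
h(Active) = 0.2·h(Reactivated) + 0.2·h(Active) + 0.32·h(Casual) + 0.2·1 + 0.08·0
h(Casual) = 0.16·h(Reactivated) + 0.15·h(Active) + 0.24·h(Casual) + 0.2·1 + 0.25·0
Solving: h(Reactivated) = 0.4695, h(Active) = 0.5561, h(Casual) = 0.4718.
Starting from Reactivated, the probability is 0.4695.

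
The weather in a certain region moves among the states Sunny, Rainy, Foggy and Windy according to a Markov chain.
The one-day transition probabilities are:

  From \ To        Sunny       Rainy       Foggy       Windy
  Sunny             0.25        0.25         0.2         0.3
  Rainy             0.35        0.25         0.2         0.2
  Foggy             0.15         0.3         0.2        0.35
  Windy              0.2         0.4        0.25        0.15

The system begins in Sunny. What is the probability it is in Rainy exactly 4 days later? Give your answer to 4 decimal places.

0.2972

Propagate the distribution vector 4 days from Sunny.
After 0 days: (1.0000, 0.0000, 0.0000, 0.0000)
After 1 day: (0.2500, 0.2500, 0.2000, 0.3000)
After 2 days: (0.2400, 0.3050, 0.2150, 0.2400)
After 3 days: (0.2470, 0.2968, 0.2120, 0.2443)
After 4 days: (0.2463, 0.2972, 0.2122, 0.2443)
P(in Rainy after 4 days) = 0.2972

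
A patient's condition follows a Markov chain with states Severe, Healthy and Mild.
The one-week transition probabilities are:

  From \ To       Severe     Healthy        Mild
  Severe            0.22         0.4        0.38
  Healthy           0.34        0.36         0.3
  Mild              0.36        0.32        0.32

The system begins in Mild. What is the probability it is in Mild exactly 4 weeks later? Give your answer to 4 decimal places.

0.3314

Propagate the distribution vector 4 weeks from Mild.
After 0 weeks: (0.0000, 0.0000, 1.0000)
After 1 week: (0.3600, 0.3200, 0.3200)
After 2 weeks: (0.3032, 0.3616, 0.3352)
After 3 weeks: (0.3103, 0.3587, 0.3310)
After 4 weeks: (0.3094, 0.3592, 0.3314)
P(in Mild after 4 weeks) = 0.3314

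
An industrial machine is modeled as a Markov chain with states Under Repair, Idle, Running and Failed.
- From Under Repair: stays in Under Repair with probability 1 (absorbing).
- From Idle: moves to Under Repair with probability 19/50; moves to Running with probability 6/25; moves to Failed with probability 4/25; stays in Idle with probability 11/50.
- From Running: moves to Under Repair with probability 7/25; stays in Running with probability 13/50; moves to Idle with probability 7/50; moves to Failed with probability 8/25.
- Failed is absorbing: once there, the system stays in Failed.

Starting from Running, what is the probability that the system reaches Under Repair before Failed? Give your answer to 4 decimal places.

0.4996

Let h(s) be the probability of absorption at Under Repair starting from transient state s. Then h(Under Repair) = 1 and h(Failed) = 0. By first-step analysis:
h(Idle) = 0.38·1 + 0.22·h(Idle) + 0.24·h(Running) + 0.16·0
h(Running) = 0.28·1 + 0.14·h(Idle) + 0.26·h(Running) + 0.32·0
Solving: h(Idle) = 0.6409, h(Running) = 0.4996.
Starting from Running, the probability is 0.4996.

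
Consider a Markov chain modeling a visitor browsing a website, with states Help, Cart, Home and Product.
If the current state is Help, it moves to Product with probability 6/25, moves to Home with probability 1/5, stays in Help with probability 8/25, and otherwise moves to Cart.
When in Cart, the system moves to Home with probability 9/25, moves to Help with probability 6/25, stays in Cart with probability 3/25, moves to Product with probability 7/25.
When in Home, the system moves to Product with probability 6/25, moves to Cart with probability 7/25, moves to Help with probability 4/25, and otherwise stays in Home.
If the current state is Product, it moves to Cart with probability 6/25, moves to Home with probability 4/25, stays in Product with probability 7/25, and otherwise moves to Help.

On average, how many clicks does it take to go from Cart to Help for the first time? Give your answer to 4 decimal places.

Let t(s) be the expected number of clicks to first reach Help from state s, with t(Help) = 0. Conditioning on the first click:
t(Cart) = 1 + 0.12·t(Cart) + 0.36·t(Home) + 0.28·t(Product)
t(Home) = 1 + 0.28·t(Cart) + 0.32·t(Home) + 0.24·t(Product)
t(Product) = 1 + 0.24·t(Cart) + 0.16·t(Home) + 0.28·t(Product)
Solving: t(Cart) = 4.2036, t(Home) = 4.5425, t(Product) = 3.7995.
Expected clicks from Cart to Help: 4.2036.

4.2036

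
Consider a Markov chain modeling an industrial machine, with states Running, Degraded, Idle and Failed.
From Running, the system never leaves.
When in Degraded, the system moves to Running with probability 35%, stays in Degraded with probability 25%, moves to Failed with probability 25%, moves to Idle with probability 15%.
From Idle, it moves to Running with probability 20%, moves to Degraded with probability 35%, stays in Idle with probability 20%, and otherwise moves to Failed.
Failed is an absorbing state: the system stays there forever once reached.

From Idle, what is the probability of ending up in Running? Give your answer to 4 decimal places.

0.4977

Let h(s) be the probability of absorption at Running starting from transient state s. Then h(Running) = 1 and h(Failed) = 0. By first-step analysis:
h(Degraded) = 0.35·1 + 0.25·h(Degraded) + 0.15·h(Idle) + 0.25·0
h(Idle) = 0.2·1 + 0.35·h(Degraded) + 0.2·h(Idle) + 0.25·0
Solving: h(Degraded) = 0.5662, h(Idle) = 0.4977.
Starting from Idle, the probability is 0.4977.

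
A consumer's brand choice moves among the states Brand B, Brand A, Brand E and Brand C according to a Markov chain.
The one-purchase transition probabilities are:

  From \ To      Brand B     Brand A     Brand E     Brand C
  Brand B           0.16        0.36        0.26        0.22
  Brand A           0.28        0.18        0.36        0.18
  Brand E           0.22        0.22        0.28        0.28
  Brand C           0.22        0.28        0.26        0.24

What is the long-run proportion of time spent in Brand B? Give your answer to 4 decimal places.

0.2220

Let the stationary distribution be π with π = πP and π_1 + π_2 + π_3 + π_4 = 1.
π_1 = 0.16·π_1 + 0.28·π_2 + 0.22·π_3 + 0.22·π_4
π_2 = 0.36·π_1 + 0.18·π_2 + 0.22·π_3 + 0.28·π_4
π_3 = 0.26·π_1 + 0.36·π_2 + 0.28·π_3 + 0.26·π_4
Solving with the normalization constraint gives π = (0.2220, 0.2548, 0.2913, 0.2319).
So the stationary probability of Brand B is 0.2220.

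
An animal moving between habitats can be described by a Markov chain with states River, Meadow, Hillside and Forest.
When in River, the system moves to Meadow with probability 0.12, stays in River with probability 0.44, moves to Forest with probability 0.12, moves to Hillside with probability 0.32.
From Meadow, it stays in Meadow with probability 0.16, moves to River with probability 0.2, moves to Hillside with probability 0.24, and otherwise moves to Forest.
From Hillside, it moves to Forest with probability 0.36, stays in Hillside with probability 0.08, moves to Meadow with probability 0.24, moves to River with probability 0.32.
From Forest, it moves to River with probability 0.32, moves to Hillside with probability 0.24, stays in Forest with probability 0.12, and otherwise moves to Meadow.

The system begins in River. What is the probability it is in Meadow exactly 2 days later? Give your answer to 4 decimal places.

Propagate the distribution vector 2 days from River.
After 0 days: (1.0000, 0.0000, 0.0000, 0.0000)
After 1 day: (0.4400, 0.1200, 0.3200, 0.1200)
After 2 days: (0.3584, 0.1872, 0.2240, 0.2304)
P(in Meadow after 2 days) = 0.1872

0.1872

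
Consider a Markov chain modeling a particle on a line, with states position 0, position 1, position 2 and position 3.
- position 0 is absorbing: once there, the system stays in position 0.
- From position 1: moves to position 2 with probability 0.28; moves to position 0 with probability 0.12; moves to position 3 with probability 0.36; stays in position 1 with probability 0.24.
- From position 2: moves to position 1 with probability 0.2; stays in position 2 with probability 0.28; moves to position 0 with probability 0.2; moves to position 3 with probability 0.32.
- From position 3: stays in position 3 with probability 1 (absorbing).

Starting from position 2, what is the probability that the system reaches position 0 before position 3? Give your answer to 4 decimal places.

0.3583

Let h(s) be the probability of absorption at position 0 starting from transient state s. Then h(position 0) = 1 and h(position 3) = 0. By first-step analysis:
h(position 1) = 0.12·1 + 0.24·h(position 1) + 0.28·h(position 2) + 0.36·0
h(position 2) = 0.2·1 + 0.2·h(position 1) + 0.28·h(position 2) + 0.32·0
Solving: h(position 1) = 0.2899, h(position 2) = 0.3583.
Starting from position 2, the probability is 0.3583.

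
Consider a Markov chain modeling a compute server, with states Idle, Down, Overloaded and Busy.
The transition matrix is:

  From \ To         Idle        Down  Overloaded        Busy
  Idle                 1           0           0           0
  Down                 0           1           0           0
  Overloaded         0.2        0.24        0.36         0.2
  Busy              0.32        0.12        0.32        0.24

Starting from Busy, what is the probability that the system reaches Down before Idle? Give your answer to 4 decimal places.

Let h(s) be the probability of absorption at Down starting from transient state s. Then h(Down) = 1 and h(Idle) = 0. By first-step analysis:
h(Overloaded) = 0.2·0 + 0.24·1 + 0.36·h(Overloaded) + 0.2·h(Busy)
h(Busy) = 0.32·0 + 0.12·1 + 0.32·h(Overloaded) + 0.24·h(Busy)
Solving: h(Overloaded) = 0.4886, h(Busy) = 0.3636.
Starting from Busy, the probability is 0.3636.

0.3636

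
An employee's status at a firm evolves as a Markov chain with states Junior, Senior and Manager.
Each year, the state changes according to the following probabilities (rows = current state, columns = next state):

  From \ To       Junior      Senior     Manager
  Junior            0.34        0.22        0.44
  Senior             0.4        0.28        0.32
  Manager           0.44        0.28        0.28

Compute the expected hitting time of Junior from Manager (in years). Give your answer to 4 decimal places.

Let t(s) be the expected number of years to first reach Junior from state s, with t(Junior) = 0. Conditioning on the first year:
t(Senior) = 1 + 0.28·t(Senior) + 0.32·t(Manager)
t(Manager) = 1 + 0.28·t(Senior) + 0.28·t(Manager)
Solving: t(Senior) = 2.4254, t(Manager) = 2.3321.
Expected years from Manager to Junior: 2.3321.

2.3321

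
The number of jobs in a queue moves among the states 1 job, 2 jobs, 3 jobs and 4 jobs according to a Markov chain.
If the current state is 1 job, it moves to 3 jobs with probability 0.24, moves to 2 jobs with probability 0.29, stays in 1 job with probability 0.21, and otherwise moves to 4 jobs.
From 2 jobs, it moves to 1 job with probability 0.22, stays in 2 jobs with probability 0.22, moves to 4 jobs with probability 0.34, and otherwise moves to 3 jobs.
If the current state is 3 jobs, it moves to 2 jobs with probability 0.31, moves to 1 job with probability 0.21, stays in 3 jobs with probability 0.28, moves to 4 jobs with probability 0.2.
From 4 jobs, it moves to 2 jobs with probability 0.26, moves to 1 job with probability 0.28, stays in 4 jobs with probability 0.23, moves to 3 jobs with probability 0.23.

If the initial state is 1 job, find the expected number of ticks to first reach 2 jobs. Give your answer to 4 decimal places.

Let t(s) be the expected number of ticks to first reach 2 jobs from state s, with t(2 jobs) = 0. Conditioning on the first tick:
t(1 job) = 1 + 0.21·t(1 job) + 0.24·t(3 jobs) + 0.26·t(4 jobs)
t(3 jobs) = 1 + 0.21·t(1 job) + 0.28·t(3 jobs) + 0.2·t(4 jobs)
t(4 jobs) = 1 + 0.28·t(1 job) + 0.23·t(3 jobs) + 0.23·t(4 jobs)
Solving: t(1 job) = 3.4745, t(3 jobs) = 3.3958, t(4 jobs) = 3.5765.
Expected ticks from 1 job to 2 jobs: 3.4745.

3.4745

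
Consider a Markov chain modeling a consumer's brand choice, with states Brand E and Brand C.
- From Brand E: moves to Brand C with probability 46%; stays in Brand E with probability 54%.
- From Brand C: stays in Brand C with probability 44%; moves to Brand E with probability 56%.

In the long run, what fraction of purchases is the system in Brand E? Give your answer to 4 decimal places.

Let the stationary distribution be π with π = πP and π_1 + π_2 = 1.
π_1 = 0.54·π_1 + 0.56·π_2
Solving with the normalization constraint gives π = (0.5490, 0.4510).
So the stationary probability of Brand E is 0.5490.

0.5490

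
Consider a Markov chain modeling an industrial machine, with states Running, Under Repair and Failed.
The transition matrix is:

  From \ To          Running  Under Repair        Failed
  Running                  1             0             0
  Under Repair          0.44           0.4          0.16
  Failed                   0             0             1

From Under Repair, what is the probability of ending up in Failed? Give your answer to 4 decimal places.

0.2667

Let h(s) be the probability of absorption at Failed starting from transient state s. Then h(Failed) = 1 and h(Running) = 0. By first-step analysis:
h(Under Repair) = 0.44·0 + 0.4·h(Under Repair) + 0.16·1
Solving: h(Under Repair) = 0.2667.
Starting from Under Repair, the probability is 0.2667.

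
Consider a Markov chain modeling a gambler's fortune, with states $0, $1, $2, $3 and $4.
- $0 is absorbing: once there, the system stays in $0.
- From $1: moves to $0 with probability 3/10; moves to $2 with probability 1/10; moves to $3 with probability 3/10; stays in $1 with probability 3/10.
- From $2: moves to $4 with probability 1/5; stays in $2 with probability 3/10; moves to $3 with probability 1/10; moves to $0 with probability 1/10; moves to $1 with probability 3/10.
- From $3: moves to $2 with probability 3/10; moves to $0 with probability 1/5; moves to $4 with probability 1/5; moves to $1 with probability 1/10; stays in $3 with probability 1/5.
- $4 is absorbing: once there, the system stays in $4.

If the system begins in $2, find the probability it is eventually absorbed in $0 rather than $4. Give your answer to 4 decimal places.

0.5369

Let h(s) be the probability of absorption at $0 starting from transient state s. Then h($0) = 1 and h($4) = 0. By first-step analysis:
h($1) = 0.3·1 + 0.3·h($1) + 0.1·h($2) + 0.3·h($3)
h($2) = 0.1·1 + 0.3·h($1) + 0.3·h($2) + 0.1·h($3) + 0.2·0
h($3) = 0.2·1 + 0.1·h($1) + 0.3·h($2) + 0.2·h($3) + 0.2·0
Solving: h($1) = 0.7383, h($2) = 0.5369, h($3) = 0.5436.
Starting from $2, the probability is 0.5369.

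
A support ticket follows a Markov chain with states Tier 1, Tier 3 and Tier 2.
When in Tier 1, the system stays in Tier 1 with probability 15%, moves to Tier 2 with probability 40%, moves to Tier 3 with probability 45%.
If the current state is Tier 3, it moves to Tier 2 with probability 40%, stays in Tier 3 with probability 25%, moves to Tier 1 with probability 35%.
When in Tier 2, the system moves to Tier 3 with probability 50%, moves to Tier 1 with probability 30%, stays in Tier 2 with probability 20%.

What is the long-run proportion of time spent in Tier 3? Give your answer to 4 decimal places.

Let the stationary distribution be π with π = πP and π_1 + π_2 + π_3 = 1.
π_1 = 0.15·π_1 + 0.35·π_2 + 0.3·π_3
π_2 = 0.45·π_1 + 0.25·π_2 + 0.5·π_3
Solving with the normalization constraint gives π = (0.2778, 0.3889, 0.3333).
So the stationary probability of Tier 3 is 0.3889.

0.3889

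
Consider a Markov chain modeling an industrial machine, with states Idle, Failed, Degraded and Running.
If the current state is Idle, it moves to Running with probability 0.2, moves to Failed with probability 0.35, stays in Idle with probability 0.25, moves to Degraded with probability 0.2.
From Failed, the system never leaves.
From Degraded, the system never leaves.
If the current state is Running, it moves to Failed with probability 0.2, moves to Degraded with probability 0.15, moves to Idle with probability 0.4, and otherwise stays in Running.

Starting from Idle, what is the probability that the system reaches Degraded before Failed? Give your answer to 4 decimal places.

Let h(s) be the probability of absorption at Degraded starting from transient state s. Then h(Degraded) = 1 and h(Failed) = 0. By first-step analysis:
h(Idle) = 0.25·h(Idle) + 0.35·0 + 0.2·1 + 0.2·h(Running)
h(Running) = 0.4·h(Idle) + 0.2·0 + 0.15·1 + 0.25·h(Running)
Solving: h(Idle) = 0.3731, h(Running) = 0.3990.
Starting from Idle, the probability is 0.3731.

0.3731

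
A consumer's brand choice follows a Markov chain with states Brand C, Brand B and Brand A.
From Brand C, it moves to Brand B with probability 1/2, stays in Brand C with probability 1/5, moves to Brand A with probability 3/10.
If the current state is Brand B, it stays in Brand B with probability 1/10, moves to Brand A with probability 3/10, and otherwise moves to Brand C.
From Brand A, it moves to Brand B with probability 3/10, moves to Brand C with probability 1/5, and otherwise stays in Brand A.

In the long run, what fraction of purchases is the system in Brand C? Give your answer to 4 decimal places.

Let the stationary distribution be π with π = πP and π_1 + π_2 + π_3 = 1.
π_1 = 0.2·π_1 + 0.6·π_2 + 0.2·π_3
π_2 = 0.5·π_1 + 0.1·π_2 + 0.3·π_3
Solving with the normalization constraint gives π = (0.3214, 0.3036, 0.3750).
So the stationary probability of Brand C is 0.3214.

0.3214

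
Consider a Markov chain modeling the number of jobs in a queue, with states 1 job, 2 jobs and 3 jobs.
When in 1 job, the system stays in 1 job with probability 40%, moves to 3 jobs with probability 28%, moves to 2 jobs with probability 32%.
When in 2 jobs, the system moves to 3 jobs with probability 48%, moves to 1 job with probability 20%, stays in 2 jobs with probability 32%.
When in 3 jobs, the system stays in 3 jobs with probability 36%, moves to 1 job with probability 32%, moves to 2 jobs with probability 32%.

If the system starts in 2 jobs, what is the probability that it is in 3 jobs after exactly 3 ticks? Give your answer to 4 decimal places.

0.3746

Propagate the distribution vector 3 ticks from 2 jobs.
After 0 ticks: (0.0000, 1.0000, 0.0000)
After 1 tick: (0.2000, 0.3200, 0.4800)
After 2 ticks: (0.2976, 0.3200, 0.3824)
After 3 ticks: (0.3054, 0.3200, 0.3746)
P(in 3 jobs after 3 ticks) = 0.3746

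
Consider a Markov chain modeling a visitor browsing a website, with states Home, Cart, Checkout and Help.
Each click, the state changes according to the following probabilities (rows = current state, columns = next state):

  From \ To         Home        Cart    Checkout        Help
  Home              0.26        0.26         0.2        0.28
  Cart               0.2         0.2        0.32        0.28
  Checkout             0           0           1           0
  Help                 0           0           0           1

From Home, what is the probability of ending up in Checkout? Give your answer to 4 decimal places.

Let h(s) be the probability of absorption at Checkout starting from transient state s. Then h(Checkout) = 1 and h(Help) = 0. By first-step analysis:
h(Home) = 0.26·h(Home) + 0.26·h(Cart) + 0.2·1 + 0.28·0
h(Cart) = 0.2·h(Home) + 0.2·h(Cart) + 0.32·1 + 0.28·0
Solving: h(Home) = 0.4504, h(Cart) = 0.5126.
Starting from Home, the probability is 0.4504.

0.4504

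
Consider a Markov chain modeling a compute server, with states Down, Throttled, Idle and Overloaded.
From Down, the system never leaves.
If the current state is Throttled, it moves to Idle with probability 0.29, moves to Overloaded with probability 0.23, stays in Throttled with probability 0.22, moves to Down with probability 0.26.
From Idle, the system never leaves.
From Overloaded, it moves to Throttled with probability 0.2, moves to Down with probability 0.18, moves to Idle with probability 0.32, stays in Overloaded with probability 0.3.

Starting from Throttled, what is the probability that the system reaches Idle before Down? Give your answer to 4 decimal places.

Let h(s) be the probability of absorption at Idle starting from transient state s. Then h(Idle) = 1 and h(Down) = 0. By first-step analysis:
h(Throttled) = 0.26·0 + 0.22·h(Throttled) + 0.29·1 + 0.23·h(Overloaded)
h(Overloaded) = 0.18·0 + 0.2·h(Throttled) + 0.32·1 + 0.3·h(Overloaded)
Solving: h(Throttled) = 0.5532, h(Overloaded) = 0.6152.
Starting from Throttled, the probability is 0.5532.

0.5532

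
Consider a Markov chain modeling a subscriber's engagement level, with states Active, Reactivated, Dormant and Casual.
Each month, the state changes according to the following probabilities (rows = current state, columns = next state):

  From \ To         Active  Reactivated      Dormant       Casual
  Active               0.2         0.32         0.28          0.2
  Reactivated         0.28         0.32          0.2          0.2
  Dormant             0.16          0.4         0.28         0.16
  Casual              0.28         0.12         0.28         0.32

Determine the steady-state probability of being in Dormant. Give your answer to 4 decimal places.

Let the stationary distribution be π with π = πP and π_1 + π_2 + π_3 + π_4 = 1.
π_1 = 0.2·π_1 + 0.28·π_2 + 0.16·π_3 + 0.28·π_4
π_2 = 0.32·π_1 + 0.32·π_2 + 0.4·π_3 + 0.12·π_4
π_3 = 0.28·π_1 + 0.2·π_2 + 0.28·π_3 + 0.28·π_4
Solving with the normalization constraint gives π = (0.2308, 0.2974, 0.2562, 0.2156).
So the stationary probability of Dormant is 0.2562.

0.2562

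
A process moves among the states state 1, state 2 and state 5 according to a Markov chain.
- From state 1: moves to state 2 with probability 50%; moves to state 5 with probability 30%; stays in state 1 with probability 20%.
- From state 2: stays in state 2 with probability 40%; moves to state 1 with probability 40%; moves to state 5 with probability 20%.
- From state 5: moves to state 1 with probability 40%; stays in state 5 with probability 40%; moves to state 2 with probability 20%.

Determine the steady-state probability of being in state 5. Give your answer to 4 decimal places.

Let the stationary distribution be π with π = πP and π_1 + π_2 + π_3 = 1.
π_1 = 0.2·π_1 + 0.4·π_2 + 0.4·π_3
π_2 = 0.5·π_1 + 0.4·π_2 + 0.2·π_3
Solving with the normalization constraint gives π = (0.3333, 0.3750, 0.2917).
So the stationary probability of state 5 is 0.2917.

0.2917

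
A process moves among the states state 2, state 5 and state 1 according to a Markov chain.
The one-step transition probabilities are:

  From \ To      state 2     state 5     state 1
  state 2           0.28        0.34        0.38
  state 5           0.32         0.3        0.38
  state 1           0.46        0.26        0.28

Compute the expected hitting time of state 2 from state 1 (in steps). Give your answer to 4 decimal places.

Let t(s) be the expected number of steps to first reach state 2 from state s, with t(state 2) = 0. Conditioning on the first step:
t(state 5) = 1 + 0.3·t(state 5) + 0.38·t(state 1)
t(state 1) = 1 + 0.26·t(state 5) + 0.28·t(state 1)
Solving: t(state 5) = 2.7147, t(state 1) = 2.3692.
Expected steps from state 1 to state 2: 2.3692.

2.3692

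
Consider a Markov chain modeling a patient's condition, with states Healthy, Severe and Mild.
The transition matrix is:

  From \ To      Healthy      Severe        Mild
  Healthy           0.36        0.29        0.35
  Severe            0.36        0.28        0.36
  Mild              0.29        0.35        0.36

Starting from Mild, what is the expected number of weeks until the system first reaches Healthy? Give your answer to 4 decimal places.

3.1959

Let t(s) be the expected number of weeks to first reach Healthy from state s, with t(Healthy) = 0. Conditioning on the first week:
t(Severe) = 1 + 0.28·t(Severe) + 0.36·t(Mild)
t(Mild) = 1 + 0.35·t(Severe) + 0.36·t(Mild)
Solving: t(Severe) = 2.9869, t(Mild) = 3.1959.
Expected weeks from Mild to Healthy: 3.1959.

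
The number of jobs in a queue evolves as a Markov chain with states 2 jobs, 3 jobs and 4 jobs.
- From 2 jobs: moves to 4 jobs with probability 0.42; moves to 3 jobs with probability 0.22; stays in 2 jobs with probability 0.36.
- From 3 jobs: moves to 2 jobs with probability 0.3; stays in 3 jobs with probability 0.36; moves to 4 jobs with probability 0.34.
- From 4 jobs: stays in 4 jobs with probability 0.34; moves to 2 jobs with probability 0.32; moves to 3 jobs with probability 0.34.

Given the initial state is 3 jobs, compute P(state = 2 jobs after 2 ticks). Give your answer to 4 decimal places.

0.3248

Sum over the intermediate state after 1 tick:
P = P(3 jobs→2 jobs)·P(2 jobs→2 jobs) + P(3 jobs→3 jobs)·P(3 jobs→2 jobs) + P(3 jobs→4 jobs)·P(4 jobs→2 jobs)
  = 0.3×0.36 + 0.36×0.3 + 0.34×0.32
  = 0.1080 + 0.1080 + 0.1088 = 0.3248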